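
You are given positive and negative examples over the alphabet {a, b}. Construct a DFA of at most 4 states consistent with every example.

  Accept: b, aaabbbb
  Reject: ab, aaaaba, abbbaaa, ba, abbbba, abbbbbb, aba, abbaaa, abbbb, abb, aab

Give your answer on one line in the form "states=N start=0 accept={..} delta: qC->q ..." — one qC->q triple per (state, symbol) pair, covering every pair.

Grow the machine one transition at a time. Run the examples from 0; the earliest place one falls off (shortest prefix, ties alphabetical) gets sent to the lowest-numbered state that keeps every Accept/Reject pair distinguishable — a pair clashes when both reach the same state with identical unread suffix — and to a fresh state only if none does.
a: 0a undefined. 0a->0: no, b/ab meet in 0 with "b" left. Open state 1: 0a->1.
b: 0b undefined. 0b->0: ok.
aa: 1a undefined. 1a->0: no, b/aab meet in 0. 1a->1: no, aaabbbb/abbbb meet in 1 with "bbbb" left. Open state 2: 1a->2.
ab: 1b undefined. 1b->0: no, b/ab meet in 0. 1b->1: ok.
aaa: 2a undefined. 2a->0: ok.
aab: 2b undefined. 2b->0: no, b/aab meet in 0. 2b->1: ok.
All examples now run through 3 states with every (state, symbol) defined. Accept strings end in {0}, Reject strings end in {1,2}; accept={0}.

states=3 start=0 accept={0} delta: 0a->1 0b->0 1a->2 1b->1 2a->0 2b->1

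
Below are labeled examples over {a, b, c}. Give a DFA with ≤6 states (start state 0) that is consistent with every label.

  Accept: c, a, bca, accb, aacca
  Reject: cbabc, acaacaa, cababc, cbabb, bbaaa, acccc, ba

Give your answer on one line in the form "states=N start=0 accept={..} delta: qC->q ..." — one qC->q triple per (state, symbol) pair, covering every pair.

states=4 start=0 accept={0,1,3} delta: 0a->0 0b->1 0c->1 1a->2 1b->1 1c->2 2a->1 2b->3 2c->1 3a->0 3b->2 3c->2

State merging on the prefix tree: take the shortest (then alphabetical) example prefix whose next move is undefined and point that move at state 0, else 1, else 2, ...; a target is out if some Accept/Reject pair would then sit in one state with the same input left (inseparable). If every existing state is out, open a new one.
a: 0a undefined. 0a->0: ok.
b: 0b undefined. 0b->0: no, a/bbaaa meet in 0. Open state 1: 0b->1.
c: 0c undefined. 0c->0: no, c/acaacaa meet in 0. 0c->1: ok.
ba: 1a undefined. 1a->0: no, a/acaacaa meet in 0. 1a->1: no, c/ba meet in 1. Open state 2: 1a->2.
bb: 1b undefined. 1b->0: no, a/cbabb meet in 0. 1b->1: ok.
bc: 1c undefined. 1c->0: no, a/acccc meet in 0. 1c->1: no, c/acccc meet in 1. 1c->2: ok.
bca: 2a undefined. 2a->0: no, a/acaacaa meet in 0. 2a->1: ok.
cab: 2b undefined. 2b->0: no, c/cbabc meet in 1. 2b->1: no, c/cbabb meet in 1. 2b->2: no, accb/acaacaa meet in 2. Open state 3: 2b->3.
accc: 2c undefined. 2c->0: no, c/acccc meet in 1. 2c->1: ok.
caba: 3a undefined. 3a->0: ok.
cbabb: 3b undefined. 3b->0: no, a/cbabb meet in 0. 3b->1: no, c/cbabb meet in 1. 3b->2: ok.
cbabc: 3c undefined. 3c->0: no, a/cbabc meet in 0. 3c->1: no, c/cbabc meet in 1. 3c->2: ok.
All examples now run through 4 states with every (state, symbol) defined. Accept strings end in {0,1,3}, Reject strings end in {2}; accept={0,1,3}.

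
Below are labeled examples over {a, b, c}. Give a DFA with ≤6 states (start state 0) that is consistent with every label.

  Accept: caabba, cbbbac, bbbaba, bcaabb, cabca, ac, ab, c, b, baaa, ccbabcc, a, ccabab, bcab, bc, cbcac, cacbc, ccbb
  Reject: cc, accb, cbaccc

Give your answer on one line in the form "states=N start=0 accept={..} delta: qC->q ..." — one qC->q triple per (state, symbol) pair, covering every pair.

states=4 start=0 accept={0,1} delta: 0a->0 0b->0 0c->1 1a->0 1b->0 1c->2 2a->0 2b->3 2c->2 3a->2 3b->0 3c->0

Grow the machine one transition at a time. Run the examples from 0; the earliest place one falls off (shortest prefix, ties alphabetical) gets sent to the lowest-numbered state that keeps every Accept/Reject pair distinguishable — a pair clashes when both reach the same state with identical unread suffix — and to a fresh state only if none does.
a: 0a undefined. 0a->0: ok.
b: 0b undefined. 0b->0: ok.
c: 0c undefined. 0c->0: no, caabba/cc meet in 0. Open state 1: 0c->1.
ca: 1a undefined. 1a->0: ok.
cb: 1b undefined. 1b->0: ok.
cc: 1c undefined. 1c->0: no, caabba/cc meet in 0. 1c->1: no, caabba/accb meet in 0. Open state 2: 1c->2.
cca: 2a undefined. 2a->0: ok.
ccb: 2b undefined. 2b->0: no, caabba/accb meet in 0. 2b->1: no, cbbbac/accb meet in 1. 2b->2: no, ccbabcc/cc meet in 2. Open state 3: 2b->3.
ccba: 3a undefined. 3a->0: no, ccbabcc/cc meet in 2. 3a->1: no, ccbabcc/cc meet in 2. 3a->2: ok.
ccbb: 3b undefined. 3b->0: ok.
cbaccc: 2c undefined. 2c->0: no, caabba/cbaccc meet in 0. 2c->1: no, cbbbac/cbaccc meet in 1. 2c->2: ok.
ccbabc: 3c undefined. 3c->0: ok.
All examples now run through 4 states with every (state, symbol) defined. Accept strings end in {0,1}, Reject strings end in {2,3}; accept={0,1}.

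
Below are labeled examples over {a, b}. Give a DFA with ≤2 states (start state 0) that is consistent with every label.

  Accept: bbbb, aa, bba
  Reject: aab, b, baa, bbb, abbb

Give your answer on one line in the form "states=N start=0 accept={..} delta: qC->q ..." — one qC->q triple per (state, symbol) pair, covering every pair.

State merging on the prefix tree: take the shortest (then alphabetical) example prefix whose next move is undefined and point that move at state 0, else 1, else 2, ...; a target is out if some Accept/Reject pair would then sit in one state with the same input left (inseparable). If every existing state is out, open a new one.
a: 0a undefined. 0a->0: ok.
b: 0b undefined. 0b->0: no, bbbb/aab meet in 0. Open state 1: 0b->1.
ba: 1a undefined. 1a->0: no, aa/baa meet in 0. 1a->1: ok.
bb: 1b undefined. 1b->0: ok.
All examples now run through 2 states with every (state, symbol) defined. Accept strings end in {0}, Reject strings end in {1}; accept={0}.

states=2 start=0 accept={0} delta: 0a->0 0b->1 1a->1 1b->0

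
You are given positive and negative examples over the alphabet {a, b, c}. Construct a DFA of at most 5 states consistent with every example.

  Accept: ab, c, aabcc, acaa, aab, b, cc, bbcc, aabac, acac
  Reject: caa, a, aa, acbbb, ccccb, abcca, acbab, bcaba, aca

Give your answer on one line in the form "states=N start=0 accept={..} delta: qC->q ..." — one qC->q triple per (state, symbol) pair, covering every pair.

states=5 start=0 accept={0,2,3} delta: 0a->1 0b->0 0c->2 1a->1 1b->0 1c->3 2a->0 2b->1 2c->3 3a->4 3b->4 3c->0 4a->2 4b->2 4c->0

Grow the machine one transition at a time. Run the examples from 0; the earliest place one falls off (shortest prefix, ties alphabetical) gets sent to the lowest-numbered state that keeps every Accept/Reject pair distinguishable — a pair clashes when both reach the same state with identical unread suffix — and to a fresh state only if none does.
a: 0a undefined. 0a->0: no, acaa/caa meet in 0 with "caa" left. Open state 1: 0a->1.
b: 0b undefined. 0b->0: ok.
c: 0c undefined. 0c->0: no, c/ccccb meet in 0. 0c->1: no, c/a meet in 1. Open state 2: 0c->2.
aa: 1a undefined. 1a->0: no, aab/aa meet in 0. 1a->1: ok.
ab: 1b undefined. 1b->0: ok.
ac: 1c undefined. 1c->0: no, ab/acbbb meet in 0. 1c->1: no, ab/acbbb meet in 0. 1c->2: no, acaa/caa meet in 2 with "aa" left. Open state 3: 1c->3.
ca: 2a undefined. 2a->0: ok.
cc: 2c undefined. 2c->0: no, ab/ccccb meet in 0. 2c->1: no, aabcc/caa meet in 1. 2c->2: no, ab/abcca meet in 0. 2c->3: ok.
aca: 3a undefined. 3a->0: no, ab/abcca meet in 0. 3a->1: no, acaa/caa meet in 1. 3a->2: no, c/abcca meet in 2. 3a->3: no, aabcc/abcca meet in 3. Open state 4: 3a->4.
acb: 3b undefined. 3b->0: no, ab/acbbb meet in 0. 3b->1: no, ab/acbbb meet in 0. 3b->2: no, ab/acbab meet in 0. 3b->3: no, aabcc/acbbb meet in 3. 3b->4: ok.
ccc: 3c undefined. 3c->0: ok.
acaa: 4a undefined. 4a->0: no, ab/acbab meet in 0. 4a->1: no, ab/acbab meet in 0. 4a->2: ok.
acac: 4c undefined. 4c->0: ok.
acbb: 4b undefined. 4b->0: no, ab/acbbb meet in 0. 4b->1: no, ab/acbbb meet in 0. 4b->2: ok.
acbab: 2b undefined. 2b->0: no, ab/acbbb meet in 0. 2b->1: ok.
All examples now run through 5 states with every (state, symbol) defined. Accept strings end in {0,2,3}, Reject strings end in {1,4}; accept={0,2,3}.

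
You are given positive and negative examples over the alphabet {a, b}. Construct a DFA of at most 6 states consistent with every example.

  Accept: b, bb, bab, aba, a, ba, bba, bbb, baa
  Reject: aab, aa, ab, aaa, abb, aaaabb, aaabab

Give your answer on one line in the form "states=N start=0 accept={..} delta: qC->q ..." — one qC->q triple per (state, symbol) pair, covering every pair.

states=5 start=0 accept={0,1,2} delta: 0a->1 0b->2 1a->3 1b->4 2a->0 2b->0 3a->3 3b->3 4a->0 4b->3

Grow the machine one transition at a time. Run the examples from 0; the earliest place one falls off (shortest prefix, ties alphabetical) gets sent to the lowest-numbered state that keeps every Accept/Reject pair distinguishable — a pair clashes when both reach the same state with identical unread suffix — and to a fresh state only if none does.
a: 0a undefined. 0a->0: no, b/aab meet in 0 with "b" left. Open state 1: 0a->1.
b: 0b undefined. 0b->0: no, bab/ab meet in 1 with "b" left. 0b->1: no, bb/ab meet in 1 with "b" left. Open state 2: 0b->2.
aa: 1a undefined. 1a->0: no, b/aab meet in 2. 1a->1: no, a/aa meet in 1. 1a->2: no, b/aa meet in 2. Open state 3: 1a->3.
ab: 1b undefined. 1b->0: no, b/abb meet in 2. 1b->1: no, aba/aa meet in 3. 1b->2: no, b/ab meet in 2. 1b->3: no, aba/aaa meet in 3 with "a" left. Open state 4: 1b->4.
ba: 2a undefined. 2a->0: ok.
bb: 2b undefined. 2b->0: ok.
aaa: 3a undefined. 3a->0: no, b/aaabab meet in 2. 3a->1: no, a/aaa meet in 1. 3a->2: no, b/aaa meet in 2. 3a->3: ok.
aab: 3b undefined. 3b->0: no, b/aaaabb meet in 2. 3b->1: no, a/aab meet in 1. 3b->2: no, b/aab meet in 2. 3b->3: ok.
aba: 4a undefined. 4a->0: ok.
abb: 4b undefined. 4b->0: no, bb/abb meet in 0. 4b->1: no, a/abb meet in 1. 4b->2: no, b/abb meet in 2. 4b->3: ok.
All examples now run through 5 states with every (state, symbol) defined. Accept strings end in {0,1,2}, Reject strings end in {3,4}; accept={0,1,2}.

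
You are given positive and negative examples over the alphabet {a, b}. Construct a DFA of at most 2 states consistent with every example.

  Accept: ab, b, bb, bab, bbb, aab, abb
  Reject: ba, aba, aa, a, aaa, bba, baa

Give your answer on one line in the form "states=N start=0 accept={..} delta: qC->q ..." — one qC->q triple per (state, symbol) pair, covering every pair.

states=2 start=0 accept={1} delta: 0a->0 0b->1 1a->0 1b->1

Fold the examples into a partial DFA from state 0: repeatedly fix the first undefined (state, symbol) met by the shortest-then-alphabetical prefix, trying targets in increasing order and rejecting any under which an Accept and a Reject string meet in one state with the same remainder; add a state when all current targets are rejected. Accepting states are where Accept strings end.
a: 0a undefined. 0a->0: ok.
b: 0b undefined. 0b->0: no, ab/ba meet in 0. Open state 1: 0b->1.
ba: 1a undefined. 1a->0: ok.
bb: 1b undefined. 1b->0: no, bb/ba meet in 0. 1b->1: ok.
All examples now run through 2 states with every (state, symbol) defined. Accept strings end in {1}, Reject strings end in {0}; accept={1}.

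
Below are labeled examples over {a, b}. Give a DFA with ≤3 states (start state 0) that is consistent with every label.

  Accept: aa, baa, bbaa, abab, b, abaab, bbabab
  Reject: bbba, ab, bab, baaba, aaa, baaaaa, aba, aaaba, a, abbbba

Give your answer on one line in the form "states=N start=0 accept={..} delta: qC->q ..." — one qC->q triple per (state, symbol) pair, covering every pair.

Fold the examples into a partial DFA from state 0: repeatedly fix the first undefined (state, symbol) met by the shortest-then-alphabetical prefix, trying targets in increasing order and rejecting any under which an Accept and a Reject string meet in one state with the same remainder; add a state when all current targets are rejected. Accepting states are where Accept strings end.
a: 0a undefined. 0a->0: no, aa/aaa meet in 0. Open state 1: 0a->1.
b: 0b undefined. 0b->0: ok.
aa: 1a undefined. 1a->0: ok.
ab: 1b undefined. 1b->0: no, aa/ab meet in 0. 1b->1: no, aa/aba meet in 0. Open state 2: 1b->2.
aba: 2a undefined. 2a->0: no, aa/aba meet in 0. 2a->1: no, abab/ab meet in 2. 2a->2: ok.
abb: 2b undefined. 2b->0: ok.
All examples now run through 3 states with every (state, symbol) defined. Accept strings end in {0}, Reject strings end in {1,2}; accept={0}.

states=3 start=0 accept={0} delta: 0a->1 0b->0 1a->0 1b->2 2a->2 2b->0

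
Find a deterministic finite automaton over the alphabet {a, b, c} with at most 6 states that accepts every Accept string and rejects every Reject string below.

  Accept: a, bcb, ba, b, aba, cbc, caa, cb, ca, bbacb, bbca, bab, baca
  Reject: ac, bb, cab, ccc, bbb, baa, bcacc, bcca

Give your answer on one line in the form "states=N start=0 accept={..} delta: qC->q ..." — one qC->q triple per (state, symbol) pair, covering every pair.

Fold the examples into a partial DFA from state 0: repeatedly fix the first undefined (state, symbol) met by the shortest-then-alphabetical prefix, trying targets in increasing order and rejecting any under which an Accept and a Reject string meet in one state with the same remainder; add a state when all current targets are rejected. Accepting states are where Accept strings end.
a: 0a undefined. 0a->0: ok.
b: 0b undefined. 0b->0: no, a/bb meet in 0. Open state 1: 0b->1.
c: 0c undefined. 0c->0: no, a/ac meet in 0. 0c->1: no, b/ac meet in 1. Open state 2: 0c->2.
ba: 1a undefined. 1a->0: no, a/baa meet in 0. 1a->1: no, ba/baa meet in 1. 1a->2: no, ba/ac meet in 2. Open state 3: 1a->3.
bb: 1b undefined. 1b->0: no, a/bb meet in 0. 1b->1: no, b/bb meet in 1. 1b->2: no, cb/bbb meet in 2 with "b" left. 1b->3: no, ba/bb meet in 3. Open state 4: 1b->4.
bc: 1c undefined. 1c->0: no, ca/bcca meet in 2 with "a" left. 1c->1: no, bcb/bb meet in 4. 1c->2: ok.
ca: 2a undefined. 2a->0: no, b/cab meet in 1. 2a->1: ok.
cb: 2b undefined. 2b->0: no, cbc/ac meet in 2. 2b->1: no, cbc/ac meet in 2. 2b->2: no, bcb/ac meet in 2. 2b->3: ok.
cc: 2c undefined. 2c->0: no, a/bcacc meet in 0. 2c->1: no, bcb/bcca meet in 3. 2c->2: no, b/bcca meet in 1. 2c->3: no, bcb/bcacc meet in 3. 2c->4: ok.
baa: 3a undefined. 3a->0: no, a/baa meet in 0. 3a->1: no, b/baa meet in 1. 3a->2: ok.
bab: 3b undefined. 3b->0: ok.
bac: 3c undefined. 3c->0: ok.
bba: 4a undefined. 4a->0: no, a/bcca meet in 0. 4a->1: no, b/bcca meet in 1. 4a->2: no, bbacb/bbb meet in 4 with "b" left. 4a->3: no, bcb/bcca meet in 3. 4a->4: ok.
bbb: 4b undefined. 4b->0: no, a/bbb meet in 0. 4b->1: no, b/bbb meet in 1. 4b->2: ok.
bbc: 4c undefined. 4c->0: no, a/ccc meet in 0. 4c->1: no, b/ccc meet in 1. 4c->2: ok.
All examples now run through 5 states with every (state, symbol) defined. Accept strings end in {0,1,3}, Reject strings end in {2,4}; accept={0,1,3}.

states=5 start=0 accept={0,1,3} delta: 0a->0 0b->1 0c->2 1a->3 1b->4 1c->2 2a->1 2b->3 2c->4 3a->2 3b->0 3c->0 4a->4 4b->2 4c->2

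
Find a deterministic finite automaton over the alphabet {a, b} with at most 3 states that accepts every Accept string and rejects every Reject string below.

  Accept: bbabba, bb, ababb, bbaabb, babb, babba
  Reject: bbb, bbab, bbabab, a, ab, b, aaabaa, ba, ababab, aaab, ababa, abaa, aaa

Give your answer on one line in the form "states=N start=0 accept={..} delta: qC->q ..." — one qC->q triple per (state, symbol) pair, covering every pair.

Fold the examples into a partial DFA from state 0: repeatedly fix the first undefined (state, symbol) met by the shortest-then-alphabetical prefix, trying targets in increasing order and rejecting any under which an Accept and a Reject string meet in one state with the same remainder; add a state when all current targets are rejected. Accepting states are where Accept strings end.
a: 0a undefined. 0a->0: ok.
b: 0b undefined. 0b->0: no, bbabba/bbb meet in 0. Open state 1: 0b->1.
ba: 1a undefined. 1a->0: ok.
bb: 1b undefined. 1b->0: no, bbabba/a meet in 0. 1b->1: no, bbabba/a meet in 0. Open state 2: 1b->2.
bba: 2a undefined. 2a->0: no, bbabba/a meet in 0. 2a->1: no, bb/bbab meet in 2. 2a->2: ok.
bbb: 2b undefined. 2b->0: no, bbabba/bbb meet in 0. 2b->1: ok.
All examples now run through 3 states with every (state, symbol) defined. Accept strings end in {2}, Reject strings end in {0,1}; accept={2}.

states=3 start=0 accept={2} delta: 0a->0 0b->1 1a->0 1b->2 2a->2 2b->1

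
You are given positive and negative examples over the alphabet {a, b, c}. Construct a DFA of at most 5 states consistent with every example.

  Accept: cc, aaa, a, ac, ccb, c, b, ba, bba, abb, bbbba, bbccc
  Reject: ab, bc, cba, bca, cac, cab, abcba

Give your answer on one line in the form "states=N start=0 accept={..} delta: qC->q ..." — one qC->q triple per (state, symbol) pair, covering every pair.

states=5 start=0 accept={0,1,2} delta: 0a->1 0b->2 0c->1 1a->2 1b->3 1c->0 2a->0 2b->4 2c->3 3a->3 3b->0 3c->1 4a->0 4b->0 4c->0

Fold the examples into a partial DFA from state 0: repeatedly fix the first undefined (state, symbol) met by the shortest-then-alphabetical prefix, trying targets in increasing order and rejecting any under which an Accept and a Reject string meet in one state with the same remainder; add a state when all current targets are rejected. Accepting states are where Accept strings end.
a: 0a undefined. 0a->0: no, b/ab meet in 0 with "b" left. Open state 1: 0a->1.
b: 0b undefined. 0b->0: no, c/bc meet in 0 with "c" left. 0b->1: no, ac/bc meet in 1 with "c" left. Open state 2: 0b->2.
c: 0c undefined. 0c->0: no, ac/cac meet in 1 with "c" left. 0c->1: ok.
aa: 1a undefined. 1a->0: no, aaa/cac meet in 1. 1a->1: no, cc/cac meet in 1 with "c" left. 1a->2: ok.
ab: 1b undefined. 1b->0: no, a/cba meet in 1. 1b->1: no, a/ab meet in 1. 1b->2: no, aaa/cba meet in 2 with "a" left. Open state 3: 1b->3.
ac: 1c undefined. 1c->0: ok.
ba: 2a undefined. 2a->0: ok.
bb: 2b undefined. 2b->0: no, cc/cab meet in 0. 2b->1: no, a/cab meet in 1. 2b->2: no, ccb/cab meet in 2. 2b->3: no, bba/cba meet in 3 with "a" left. Open state 4: 2b->4.
bc: 2c undefined. 2c->0: no, cc/bc meet in 0. 2c->1: no, a/bc meet in 1. 2c->2: no, cc/bca meet in 0. 2c->3: ok.
abb: 3b undefined. 3b->0: ok.
abc: 3c undefined. 3c->0: no, cc/abcba meet in 0. 3c->1: ok.
bba: 4a undefined. 4a->0: ok.
bbb: 4b undefined. 4b->0: ok.
bbc: 4c undefined. 4c->0: ok.
bca: 3a undefined. 3a->0: no, cc/cba meet in 0. 3a->1: no, a/cba meet in 1. 3a->2: no, ccb/cba meet in 2. 3a->3: ok.
All examples now run through 5 states with every (state, symbol) defined. Accept strings end in {0,1,2}, Reject strings end in {3,4}; accept={0,1,2}.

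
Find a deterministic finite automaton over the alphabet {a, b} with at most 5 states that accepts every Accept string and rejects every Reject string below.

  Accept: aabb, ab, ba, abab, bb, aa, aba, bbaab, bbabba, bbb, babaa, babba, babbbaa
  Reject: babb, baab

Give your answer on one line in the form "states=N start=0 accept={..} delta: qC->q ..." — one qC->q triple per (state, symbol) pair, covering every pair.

states=5 start=0 accept={0,1,2,3} delta: 0a->0 0b->1 1a->2 1b->0 2a->3 2b->3 3a->0 3b->4 4a->0 4b->0

Grow the machine one transition at a time. Run the examples from 0; the earliest place one falls off (shortest prefix, ties alphabetical) gets sent to the lowest-numbered state that keeps every Accept/Reject pair distinguishable — a pair clashes when both reach the same state with identical unread suffix — and to a fresh state only if none does.
a: 0a undefined. 0a->0: ok.
b: 0b undefined. 0b->0: no, aabb/babb meet in 0. Open state 1: 0b->1.
ba: 1a undefined. 1a->0: no, aabb/babb meet in 1 with "b" left. 1a->1: no, aabb/baab meet in 1 with "b" left. Open state 2: 1a->2.
bb: 1b undefined. 1b->0: ok.
baa: 2a undefined. 2a->0: no, ab/baab meet in 1. 2a->1: no, aabb/baab meet in 0. 2a->2: no, abab/baab meet in 2 with "b" left. Open state 3: 2a->3.
bab: 2b undefined. 2b->0: no, ab/babb meet in 1. 2b->1: no, aabb/babb meet in 0. 2b->2: no, ba/babb meet in 2. 2b->3: ok.
baab: 3b undefined. 3b->0: no, aabb/babb meet in 0. 3b->1: no, ab/babb meet in 1. 3b->2: no, ba/babb meet in 2. 3b->3: no, abab/babb meet in 3. Open state 4: 3b->4.
baba: 3a undefined. 3a->0: ok.
babba: 4a undefined. 4a->0: ok.
babbb: 4b undefined. 4b->0: ok.
All examples now run through 5 states with every (state, symbol) defined. Accept strings end in {0,1,2,3}, Reject strings end in {4}; accept={0,1,2,3}.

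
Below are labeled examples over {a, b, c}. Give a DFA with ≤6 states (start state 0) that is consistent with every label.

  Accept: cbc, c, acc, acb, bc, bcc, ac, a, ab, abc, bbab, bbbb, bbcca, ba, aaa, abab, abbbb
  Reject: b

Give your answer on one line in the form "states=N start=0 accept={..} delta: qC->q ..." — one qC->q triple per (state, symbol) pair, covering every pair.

Grow the machine one transition at a time. Run the examples from 0; the earliest place one falls off (shortest prefix, ties alphabetical) gets sent to the lowest-numbered state that keeps every Accept/Reject pair distinguishable — a pair clashes when both reach the same state with identical unread suffix — and to a fresh state only if none does.
a: 0a undefined. 0a->0: no, ab/b meet in 0 with "b" left. Open state 1: 0a->1.
b: 0b undefined. 0b->0: no, bbbb/b meet in 0. 0b->1: no, a/b meet in 1. Open state 2: 0b->2.
c: 0c undefined. 0c->0: ok.
aa: 1a undefined. 1a->0: ok.
ab: 1b undefined. 1b->0: ok.
ac: 1c undefined. 1c->0: no, acb/b meet in 2. 1c->1: ok.
ba: 2a undefined. 2a->0: ok.
bb: 2b undefined. 2b->0: no, abbbb/b meet in 2. 2b->1: no, bbab/b meet in 2. 2b->2: no, bbab/b meet in 2. Open state 3: 2b->3.
bc: 2c undefined. 2c->0: ok.
bba: 3a undefined. 3a->0: no, bbab/b meet in 2. 3a->1: ok.
bbb: 3b undefined. 3b->0: no, bbbb/b meet in 2. 3b->1: ok.
bbc: 3c undefined. 3c->0: ok.
All examples now run through 4 states with every (state, symbol) defined. Accept strings end in {0,1}, Reject strings end in {2}; accept={0,1}.

states=4 start=0 accept={0,1} delta: 0a->1 0b->2 0c->0 1a->0 1b->0 1c->1 2a->0 2b->3 2c->0 3a->1 3b->1 3c->0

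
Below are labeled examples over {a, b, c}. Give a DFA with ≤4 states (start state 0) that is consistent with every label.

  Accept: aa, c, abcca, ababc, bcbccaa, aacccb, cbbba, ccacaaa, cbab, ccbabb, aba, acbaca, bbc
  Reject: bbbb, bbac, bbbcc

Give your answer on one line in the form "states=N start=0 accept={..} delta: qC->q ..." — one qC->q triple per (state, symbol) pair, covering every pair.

Grow the machine one transition at a time. Run the examples from 0; the earliest place one falls off (shortest prefix, ties alphabetical) gets sent to the lowest-numbered state that keeps every Accept/Reject pair distinguishable — a pair clashes when both reach the same state with identical unread suffix — and to a fresh state only if none does.
a: 0a undefined. 0a->0: ok.
b: 0b undefined. 0b->0: no, aa/bbbb meet in 0. Open state 1: 0b->1.
c: 0c undefined. 0c->0: ok.
bb: 1b undefined. 1b->0: no, aa/bbbb meet in 0. 1b->1: no, aacccb/bbbb meet in 1. Open state 2: 1b->2.
bc: 1c undefined. 1c->0: ok.
aba: 1a undefined. 1a->0: ok.
bba: 2a undefined. 2a->0: no, aa/bbac meet in 0. 2a->1: no, aa/bbac meet in 0. 2a->2: no, bbc/bbac meet in 2 with "c" left. Open state 3: 2a->3.
bbb: 2b undefined. 2b->0: no, aa/bbbcc meet in 0. 2b->1: no, aa/bbbcc meet in 0. 2b->2: no, ccbabb/bbbb meet in 2. 2b->3: ok.
bbc: 2c undefined. 2c->0: ok.
bbac: 3c undefined. 3c->0: no, aa/bbac meet in 0. 3c->1: no, aa/bbbcc meet in 0. 3c->2: no, aa/bbbcc meet in 0. 3c->3: ok.
bbbb: 3b undefined. 3b->0: no, aa/bbbb meet in 0. 3b->1: no, aacccb/bbbb meet in 1. 3b->2: no, ccbabb/bbbb meet in 2. 3b->3: ok.
cbbba: 3a undefined. 3a->0: ok.
All examples now run through 4 states with every (state, symbol) defined. Accept strings end in {0,1,2}, Reject strings end in {3}; accept={0,1,2}.

states=4 start=0 accept={0,1,2} delta: 0a->0 0b->1 0c->0 1a->0 1b->2 1c->0 2a->3 2b->3 2c->0 3a->0 3b->3 3c->3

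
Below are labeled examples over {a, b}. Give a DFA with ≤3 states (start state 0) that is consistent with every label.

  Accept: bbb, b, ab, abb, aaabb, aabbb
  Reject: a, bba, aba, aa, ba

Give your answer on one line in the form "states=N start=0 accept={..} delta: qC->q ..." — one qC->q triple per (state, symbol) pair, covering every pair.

State merging on the prefix tree: take the shortest (then alphabetical) example prefix whose next move is undefined and point that move at state 0, else 1, else 2, ...; a target is out if some Accept/Reject pair would then sit in one state with the same input left (inseparable). If every existing state is out, open a new one.
a: 0a undefined. 0a->0: ok.
b: 0b undefined. 0b->0: no, bbb/a meet in 0. Open state 1: 0b->1.
ba: 1a undefined. 1a->0: ok.
bb: 1b undefined. 1b->0: no, abb/a meet in 0. 1b->1: ok.
All examples now run through 2 states with every (state, symbol) defined. Accept strings end in {1}, Reject strings end in {0}; accept={1}.

states=2 start=0 accept={1} delta: 0a->0 0b->1 1a->0 1b->1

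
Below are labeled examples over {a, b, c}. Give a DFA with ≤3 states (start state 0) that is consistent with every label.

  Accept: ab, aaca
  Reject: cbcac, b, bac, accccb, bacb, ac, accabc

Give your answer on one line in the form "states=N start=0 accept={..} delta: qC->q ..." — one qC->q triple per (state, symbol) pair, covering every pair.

states=2 start=0 accept={1} delta: 0a->1 0b->0 0c->0 1a->0 1b->1 1c->0

Fold the examples into a partial DFA from state 0: repeatedly fix the first undefined (state, symbol) met by the shortest-then-alphabetical prefix, trying targets in increasing order and rejecting any under which an Accept and a Reject string meet in one state with the same remainder; add a state when all current targets are rejected. Accepting states are where Accept strings end.
a: 0a undefined. 0a->0: no, ab/b meet in 0 with "b" left. Open state 1: 0a->1.
b: 0b undefined. 0b->0: ok.
c: 0c undefined. 0c->0: ok.
aa: 1a undefined. 1a->0: ok.
ab: 1b undefined. 1b->0: no, ab/b meet in 0. 1b->1: ok.
ac: 1c undefined. 1c->0: ok.
All examples now run through 2 states with every (state, symbol) defined. Accept strings end in {1}, Reject strings end in {0}; accept={1}.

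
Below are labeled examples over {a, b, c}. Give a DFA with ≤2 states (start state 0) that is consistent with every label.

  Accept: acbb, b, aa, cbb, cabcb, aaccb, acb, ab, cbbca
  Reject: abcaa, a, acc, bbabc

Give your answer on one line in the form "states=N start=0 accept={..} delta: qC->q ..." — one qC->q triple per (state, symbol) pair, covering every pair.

State merging on the prefix tree: take the shortest (then alphabetical) example prefix whose next move is undefined and point that move at state 0, else 1, else 2, ...; a target is out if some Accept/Reject pair would then sit in one state with the same input left (inseparable). If every existing state is out, open a new one.
a: 0a undefined. 0a->0: no, aa/a meet in 0. Open state 1: 0a->1.
b: 0b undefined. 0b->0: ok.
c: 0c undefined. 0c->0: no, cbbca/a meet in 1. 0c->1: ok.
aa: 1a undefined. 1a->0: ok.
ab: 1b undefined. 1b->0: ok.
ac: 1c undefined. 1c->0: ok.
All examples now run through 2 states with every (state, symbol) defined. Accept strings end in {0}, Reject strings end in {1}; accept={0}.

states=2 start=0 accept={0} delta: 0a->1 0b->0 0c->1 1a->0 1b->0 1c->0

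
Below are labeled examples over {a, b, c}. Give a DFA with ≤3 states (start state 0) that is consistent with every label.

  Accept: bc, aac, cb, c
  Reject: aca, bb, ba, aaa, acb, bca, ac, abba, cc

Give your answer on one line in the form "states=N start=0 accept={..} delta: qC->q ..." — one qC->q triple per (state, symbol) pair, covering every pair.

State merging on the prefix tree: take the shortest (then alphabetical) example prefix whose next move is undefined and point that move at state 0, else 1, else 2, ...; a target is out if some Accept/Reject pair would then sit in one state with the same input left (inseparable). If every existing state is out, open a new one.
a: 0a undefined. 0a->0: no, aac/ac meet in 0 with "c" left. Open state 1: 0a->1.
b: 0b undefined. 0b->0: ok.
c: 0c undefined. 0c->0: no, bc/bb meet in 0. 0c->1: no, bc/ba meet in 1. Open state 2: 0c->2.
aa: 1a undefined. 1a->0: ok.
ab: 1b undefined. 1b->0: ok.
ac: 1c undefined. 1c->0: ok.
cb: 2b undefined. 2b->0: no, cb/bb meet in 0. 2b->1: no, cb/aca meet in 1. 2b->2: ok.
cc: 2c undefined. 2c->0: ok.
bca: 2a undefined. 2a->0: ok.
All examples now run through 3 states with every (state, symbol) defined. Accept strings end in {2}, Reject strings end in {0,1}; accept={2}.

states=3 start=0 accept={2} delta: 0a->1 0b->0 0c->2 1a->0 1b->0 1c->0 2a->0 2b->2 2c->0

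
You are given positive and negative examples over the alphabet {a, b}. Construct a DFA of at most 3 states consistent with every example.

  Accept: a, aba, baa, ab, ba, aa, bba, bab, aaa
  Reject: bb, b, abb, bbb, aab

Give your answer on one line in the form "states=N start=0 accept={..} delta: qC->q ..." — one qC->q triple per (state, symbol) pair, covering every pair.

states=3 start=0 accept={1,2} delta: 0a->1 0b->0 1a->2 1b->2 2a->1 2b->0

State merging on the prefix tree: take the shortest (then alphabetical) example prefix whose next move is undefined and point that move at state 0, else 1, else 2, ...; a target is out if some Accept/Reject pair would then sit in one state with the same input left (inseparable). If every existing state is out, open a new one.
a: 0a undefined. 0a->0: no, ab/b meet in 0 with "b" left. Open state 1: 0a->1.
b: 0b undefined. 0b->0: ok.
aa: 1a undefined. 1a->0: no, baa/bb meet in 0. 1a->1: no, ab/aab meet in 1 with "b" left. Open state 2: 1a->2.
ab: 1b undefined. 1b->0: no, ab/bb meet in 0. 1b->1: no, a/abb meet in 1. 1b->2: ok.
aaa: 2a undefined. 2a->0: no, aba/bb meet in 0. 2a->1: ok.
aab: 2b undefined. 2b->0: ok.
All examples now run through 3 states with every (state, symbol) defined. Accept strings end in {1,2}, Reject strings end in {0}; accept={1,2}.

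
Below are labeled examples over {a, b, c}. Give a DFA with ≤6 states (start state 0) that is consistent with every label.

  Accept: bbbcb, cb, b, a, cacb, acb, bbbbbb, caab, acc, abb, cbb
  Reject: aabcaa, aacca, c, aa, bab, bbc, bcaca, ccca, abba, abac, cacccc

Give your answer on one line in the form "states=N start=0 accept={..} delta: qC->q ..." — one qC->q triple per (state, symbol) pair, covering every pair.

states=5 start=0 accept={0,1,3} delta: 0a->1 0b->0 0c->2 1a->2 1b->2 1c->2 2a->3 2b->3 2c->3 3a->2 3b->0 3c->4 4a->4 4b->0 4c->2

Grow the machine one transition at a time. Run the examples from 0; the earliest place one falls off (shortest prefix, ties alphabetical) gets sent to the lowest-numbered state that keeps every Accept/Reject pair distinguishable — a pair clashes when both reach the same state with identical unread suffix — and to a fresh state only if none does.
a: 0a undefined. 0a->0: no, a/aa meet in 0. Open state 1: 0a->1.
b: 0b undefined. 0b->0: ok.
c: 0c undefined. 0c->0: no, bbbcb/c meet in 0. 0c->1: no, bbbcb/bab meet in 1 with "b" left. Open state 2: 0c->2.
aa: 1a undefined. 1a->0: no, b/aa meet in 0. 1a->1: no, a/aa meet in 1. 1a->2: ok.
ab: 1b undefined. 1b->0: no, b/bab meet in 0. 1b->1: no, a/bab meet in 1. 1b->2: ok.
ac: 1c undefined. 1c->0: no, acc/c meet in 2. 1c->1: no, acb/c meet in 2. 1c->2: ok.
ca: 2a undefined. 2a->0: no, b/bcaca meet in 0. 2a->1: no, a/bcaca meet in 1. 2a->2: no, acc/abac meet in 2 with "c" left. Open state 3: 2a->3.
cb: 2b undefined. 2b->0: no, a/abba meet in 1. 2b->1: no, cbb/c meet in 2. 2b->2: no, bbbcb/c meet in 2. 2b->3: ok.
cc: 2c undefined. 2c->0: no, bbbcb/aacca meet in 3. 2c->1: no, bbbcb/aacca meet in 3. 2c->2: no, bbbcb/aacca meet in 3. 2c->3: ok.
caa: 3a undefined. 3a->0: no, b/abba meet in 0. 3a->1: no, a/abba meet in 1. 3a->2: ok.
cac: 3c undefined. 3c->0: no, b/abac meet in 0. 3c->1: no, bbbcb/aabcaa meet in 3. 3c->2: no, bbbcb/aacca meet in 3. 3c->3: no, bbbcb/aabcaa meet in 3. Open state 4: 3c->4.
cbb: 3b undefined. 3b->0: ok.
cacb: 4b undefined. 4b->0: ok.
cacc: 4c undefined. 4c->0: no, bbbcb/cacccc meet in 3. 4c->1: no, bbbcb/cacccc meet in 3. 4c->2: ok.
ccca: 4a undefined. 4a->0: no, b/aacca meet in 0. 4a->1: no, a/aacca meet in 1. 4a->2: no, bbbcb/aabcaa meet in 3. 4a->3: no, bbbcb/aacca meet in 3. 4a->4: ok.
All examples now run through 5 states with every (state, symbol) defined. Accept strings end in {0,1,3}, Reject strings end in {2,4}; accept={0,1,3}.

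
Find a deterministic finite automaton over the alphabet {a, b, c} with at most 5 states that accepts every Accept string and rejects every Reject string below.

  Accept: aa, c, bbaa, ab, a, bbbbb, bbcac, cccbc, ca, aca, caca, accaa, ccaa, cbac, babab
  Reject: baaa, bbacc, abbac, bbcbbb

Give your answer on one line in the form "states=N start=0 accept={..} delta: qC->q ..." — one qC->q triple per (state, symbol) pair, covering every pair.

states=5 start=0 accept={0,1,3} delta: 0a->0 0b->1 0c->0 1a->2 1b->3 1c->0 2a->1 2b->0 2c->0 3a->3 3b->0 3c->4 4a->0 4b->4 4c->2

State merging on the prefix tree: take the shortest (then alphabetical) example prefix whose next move is undefined and point that move at state 0, else 1, else 2, ...; a target is out if some Accept/Reject pair would then sit in one state with the same input left (inseparable). If every existing state is out, open a new one.
a: 0a undefined. 0a->0: ok.
b: 0b undefined. 0b->0: no, aa/baaa meet in 0. Open state 1: 0b->1.
c: 0c undefined. 0c->0: ok.
ba: 1a undefined. 1a->0: no, aa/baaa meet in 0. 1a->1: no, ab/baaa meet in 1. Open state 2: 1a->2.
bb: 1b undefined. 1b->0: no, aa/bbacc meet in 0. 1b->1: no, cbac/abbac meet in 2 with "c" left. 1b->2: no, bbaa/baaa meet in 2 with "aa" left. Open state 3: 1b->3.
baa: 2a undefined. 2a->0: no, aa/baaa meet in 0. 2a->1: ok.
bab: 2b undefined. 2b->0: ok.
bba: 3a undefined. 3a->0: no, aa/bbacc meet in 0. 3a->1: no, bbaa/baaa meet in 2. 3a->2: no, cbac/abbac meet in 2 with "c" left. 3a->3: ok.
bbb: 3b undefined. 3b->0: ok.
bbc: 3c undefined. 3c->0: no, aa/bbacc meet in 0. 3c->1: no, ab/abbac meet in 1. 3c->2: no, bbaa/bbcbbb meet in 3. 3c->3: no, bbaa/bbacc meet in 3. Open state 4: 3c->4.
bbca: 4a undefined. 4a->0: ok.
bbcb: 4b undefined. 4b->0: no, bbaa/bbcbbb meet in 3. 4b->1: no, aa/bbcbbb meet in 0. 4b->2: no, ab/bbcbbb meet in 1. 4b->3: no, ab/bbcbbb meet in 1. 4b->4: ok.
cbac: 2c undefined. 2c->0: ok.
bbacc: 4c undefined. 4c->0: no, aa/bbacc meet in 0. 4c->1: no, ab/bbacc meet in 1. 4c->2: ok.
cccbc: 1c undefined. 1c->0: ok.
All examples now run through 5 states with every (state, symbol) defined. Accept strings end in {0,1,3}, Reject strings end in {2,4}; accept={0,1,3}.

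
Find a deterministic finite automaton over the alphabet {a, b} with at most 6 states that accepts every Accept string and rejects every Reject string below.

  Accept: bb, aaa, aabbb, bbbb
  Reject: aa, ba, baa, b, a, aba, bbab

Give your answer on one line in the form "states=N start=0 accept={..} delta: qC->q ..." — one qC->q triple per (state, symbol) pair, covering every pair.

State merging on the prefix tree: take the shortest (then alphabetical) example prefix whose next move is undefined and point that move at state 0, else 1, else 2, ...; a target is out if some Accept/Reject pair would then sit in one state with the same input left (inseparable). If every existing state is out, open a new one.
a: 0a undefined. 0a->0: no, aaa/aa meet in 0. Open state 1: 0a->1.
b: 0b undefined. 0b->0: no, bb/b meet in 0. 0b->1: no, aaa/baa meet in 1 with "aa" left. Open state 2: 0b->2.
aa: 1a undefined. 1a->0: no, aaa/a meet in 1. 1a->1: no, aaa/aa meet in 1. 1a->2: no, aaa/ba meet in 2 with "a" left. Open state 3: 1a->3.
ab: 1b undefined. 1b->0: ok.
ba: 2a undefined. 2a->0: ok.
bb: 2b undefined. 2b->0: no, bb/ba meet in 0. 2b->1: no, bb/baa meet in 1. 2b->2: no, bb/b meet in 2. 2b->3: no, bb/aa meet in 3. Open state 4: 2b->4.
aaa: 3a undefined. 3a->0: no, aaa/ba meet in 0. 3a->1: no, aaa/baa meet in 1. 3a->2: no, aaa/b meet in 2. 3a->3: no, aaa/aa meet in 3. 3a->4: ok.
aab: 3b undefined. 3b->0: ok.
bba: 4a undefined. 4a->0: ok.
bbb: 4b undefined. 4b->0: no, bbbb/b meet in 2. 4b->1: no, bbbb/ba meet in 0. 4b->2: ok.
All examples now run through 5 states with every (state, symbol) defined. Accept strings end in {4}, Reject strings end in {0,1,2,3}; accept={4}.

states=5 start=0 accept={4} delta: 0a->1 0b->2 1a->3 1b->0 2a->0 2b->4 3a->4 3b->0 4a->0 4b->2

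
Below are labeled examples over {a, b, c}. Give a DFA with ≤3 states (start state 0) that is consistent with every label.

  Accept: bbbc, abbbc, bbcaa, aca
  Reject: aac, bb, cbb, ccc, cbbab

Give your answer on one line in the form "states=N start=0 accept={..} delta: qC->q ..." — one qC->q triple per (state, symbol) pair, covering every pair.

states=3 start=0 accept={2} delta: 0a->0 0b->1 0c->1 1a->2 1b->0 1c->2 2a->2 2b->0 2c->0

Fold the examples into a partial DFA from state 0: repeatedly fix the first undefined (state, symbol) met by the shortest-then-alphabetical prefix, trying targets in increasing order and rejecting any under which an Accept and a Reject string meet in one state with the same remainder; add a state when all current targets are rejected. Accepting states are where Accept strings end.
a: 0a undefined. 0a->0: ok.
b: 0b undefined. 0b->0: no, bbbc/aac meet in 0 with "c" left. Open state 1: 0b->1.
c: 0c undefined. 0c->0: no, aca/aac meet in 0. 0c->1: ok.
bb: 1b undefined. 1b->0: ok.
cc: 1c undefined. 1c->0: no, bbbc/bb meet in 0. 1c->1: no, bbbc/aac meet in 1. Open state 2: 1c->2.
aca: 1a undefined. 1a->0: no, bbcaa/bb meet in 0. 1a->1: no, bbcaa/aac meet in 1. 1a->2: ok.
ccc: 2c undefined. 2c->0: ok.
bbcaa: 2a undefined. 2a->0: no, bbcaa/bb meet in 0. 2a->1: no, bbcaa/aac meet in 1. 2a->2: ok.
cbbab: 2b undefined. 2b->0: ok.
All examples now run through 3 states with every (state, symbol) defined. Accept strings end in {2}, Reject strings end in {0,1}; accept={2}.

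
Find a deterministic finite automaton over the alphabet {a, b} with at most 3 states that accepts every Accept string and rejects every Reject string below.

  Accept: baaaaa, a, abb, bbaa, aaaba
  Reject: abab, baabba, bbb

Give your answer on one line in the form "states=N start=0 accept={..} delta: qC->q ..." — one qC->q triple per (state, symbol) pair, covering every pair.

states=3 start=0 accept={0,2} delta: 0a->0 0b->1 1a->0 1b->2 2a->1 2b->1

Fold the examples into a partial DFA from state 0: repeatedly fix the first undefined (state, symbol) met by the shortest-then-alphabetical prefix, trying targets in increasing order and rejecting any under which an Accept and a Reject string meet in one state with the same remainder; add a state when all current targets are rejected. Accepting states are where Accept strings end.
a: 0a undefined. 0a->0: ok.
b: 0b undefined. 0b->0: no, baaaaa/abab meet in 0. Open state 1: 0b->1.
ba: 1a undefined. 1a->0: ok.
bb: 1b undefined. 1b->0: no, baaaaa/baabba meet in 0. 1b->1: no, baaaaa/baabba meet in 0. Open state 2: 1b->2.
bba: 2a undefined. 2a->0: no, baaaaa/baabba meet in 0. 2a->1: ok.
bbb: 2b undefined. 2b->0: no, baaaaa/bbb meet in 0. 2b->1: ok.
All examples now run through 3 states with every (state, symbol) defined. Accept strings end in {0,2}, Reject strings end in {1}; accept={0,2}.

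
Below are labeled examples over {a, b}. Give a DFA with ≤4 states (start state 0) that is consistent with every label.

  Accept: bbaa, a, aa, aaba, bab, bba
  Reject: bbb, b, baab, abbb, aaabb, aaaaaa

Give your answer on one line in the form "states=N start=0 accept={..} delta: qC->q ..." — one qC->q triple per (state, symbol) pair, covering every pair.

states=3 start=0 accept={1,2} delta: 0a->1 0b->0 1a->2 1b->2 2a->0 2b->0

Grow the machine one transition at a time. Run the examples from 0; the earliest place one falls off (shortest prefix, ties alphabetical) gets sent to the lowest-numbered state that keeps every Accept/Reject pair distinguishable — a pair clashes when both reach the same state with identical unread suffix — and to a fresh state only if none does.
a: 0a undefined. 0a->0: no, a/aaaaaa meet in 0. Open state 1: 0a->1.
b: 0b undefined. 0b->0: ok.
aa: 1a undefined. 1a->0: no, bbaa/bbb meet in 0. 1a->1: no, bbaa/aaaaaa meet in 1. Open state 2: 1a->2.
ab: 1b undefined. 1b->0: no, bab/bbb meet in 0. 1b->1: no, a/abbb meet in 1. 1b->2: ok.
aaa: 2a undefined. 2a->0: ok.
aab: 2b undefined. 2b->0: ok.
All examples now run through 3 states with every (state, symbol) defined. Accept strings end in {1,2}, Reject strings end in {0}; accept={1,2}.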